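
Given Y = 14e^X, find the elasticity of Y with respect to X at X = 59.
Elasticity = 59

Elasticity = (dY/dX) · (X/Y)

dY/dX = 14·e^X
At X = 59: dY/dX = 14·e^59, Y = 14·e^59

Elasticity = (14·e^59) · (59 / (14·e^59)) = 59

Interpretation: for a small percentage change in X, the percentage change in Y is approximately 59.00 times as large.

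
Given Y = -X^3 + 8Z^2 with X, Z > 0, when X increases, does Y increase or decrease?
Y decreases

Taking the partial derivative:
∂Y/∂X = -3X^2

∂Y/∂X = -3X^2 < 0 (assuming positive values)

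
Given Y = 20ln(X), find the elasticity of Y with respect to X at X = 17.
Elasticity = 1/ln(17) ≈ 0.3530

Elasticity = (dY/dX) · (X/Y)

dY/dX = 20/X
At X = 17: dY/dX = 20/17, Y = 20·ln(17)

Elasticity = (20/17) · (17 / (20·ln(17))) = 1/ln(17) ≈ 0.3530

Interpretation: for a small percentage change in X, the percentage change in Y is approximately 0.35 times as large.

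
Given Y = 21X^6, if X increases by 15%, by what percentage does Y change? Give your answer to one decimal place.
131.3%

For Y = 21X^6:
If X → X(1 + 0.15)
Then Y → Y · (1 + 0.15)^6
     ≈ Y · 2.3131

Percentage change = ((1 + 0.15)^6 − 1) × 100% ≈ 131.3%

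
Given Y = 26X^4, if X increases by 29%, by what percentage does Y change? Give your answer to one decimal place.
176.9%

For Y = 26X^4:
If X → X(1 + 0.29)
Then Y → Y · (1 + 0.29)^4
     ≈ Y · 2.7692

Percentage change = ((1 + 0.29)^4 − 1) × 100% ≈ 176.9%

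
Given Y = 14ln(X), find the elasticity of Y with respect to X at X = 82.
Elasticity = 1/ln(82) ≈ 0.2269

Elasticity = (dY/dX) · (X/Y)

dY/dX = 14/X
At X = 82: dY/dX = 7/41, Y = 14·ln(82)

Elasticity = (7/41) · (82 / (14·ln(82))) = 1/ln(82) ≈ 0.2269

Interpretation: for a small percentage change in X, the percentage change in Y is approximately 0.23 times as large.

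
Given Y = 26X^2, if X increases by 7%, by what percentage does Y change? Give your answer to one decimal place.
14.5%

For Y = 26X^2:
If X → X(1 + 0.07)
Then Y → Y · (1 + 0.07)^2
     = Y · 1.1449

Percentage change = ((1 + 0.07)^2 − 1) × 100% ≈ 14.5%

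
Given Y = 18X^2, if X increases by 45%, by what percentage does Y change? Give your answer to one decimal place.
110.3%

For Y = 18X^2:
If X → X(1 + 0.45)
Then Y → Y · (1 + 0.45)^2
     = Y · 2.1025

Percentage change = ((1 + 0.45)^2 − 1) × 100% ≈ 110.3%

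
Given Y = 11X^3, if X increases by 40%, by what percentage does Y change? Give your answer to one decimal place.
174.4%

For Y = 11X^3:
If X → X(1 + 0.4)
Then Y → Y · (1 + 0.4)^3
     = Y · 2.7440

Percentage change = ((1 + 0.4)^3 − 1) × 100% = 174.4%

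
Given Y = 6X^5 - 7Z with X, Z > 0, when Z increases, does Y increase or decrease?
Y decreases

Taking the partial derivative:
∂Y/∂Z = -7

∂Y/∂Z = -7 < 0 (assuming positive values)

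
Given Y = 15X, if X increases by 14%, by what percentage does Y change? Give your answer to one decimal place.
14.0%

For Y = 15X:
If X → X(1 + 0.14)
Then Y → Y · (1 + 0.14)^1
     = Y · 1.1400

Percentage change = ((1 + 0.14)^1 − 1) × 100% = 14.0%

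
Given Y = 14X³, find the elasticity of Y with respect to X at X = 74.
Elasticity = 3

Elasticity = (dY/dX) · (X/Y)

dY/dX = 42·X²
At X = 74: dY/dX = 229992, Y = 5673136

Elasticity = 229992 · (74 / 5673136) = 3

Interpretation: for a small percentage change in X, the percentage change in Y is approximately 3.00 times as large.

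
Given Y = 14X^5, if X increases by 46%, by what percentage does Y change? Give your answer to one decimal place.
563.4%

For Y = 14X^5:
If X → X(1 + 0.46)
Then Y → Y · (1 + 0.46)^5
     ≈ Y · 6.6338

Percentage change = ((1 + 0.46)^5 − 1) × 100% ≈ 563.4%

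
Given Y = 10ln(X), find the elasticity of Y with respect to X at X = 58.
Elasticity = 1/ln(58) ≈ 0.2463

Elasticity = (dY/dX) · (X/Y)

dY/dX = 10/X
At X = 58: dY/dX = 5/29, Y = 10·ln(58)

Elasticity = (5/29) · (58 / (10·ln(58))) = 1/ln(58) ≈ 0.2463

Interpretation: for a small percentage change in X, the percentage change in Y is approximately 0.25 times as large.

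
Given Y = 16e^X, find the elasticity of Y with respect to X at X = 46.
Elasticity = 46

Elasticity = (dY/dX) · (X/Y)

dY/dX = 16·e^X
At X = 46: dY/dX = 16·e^46, Y = 16·e^46

Elasticity = (16·e^46) · (46 / (16·e^46)) = 46

Interpretation: for a small percentage change in X, the percentage change in Y is approximately 46.00 times as large.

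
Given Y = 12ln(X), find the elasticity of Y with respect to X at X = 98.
Elasticity = 1/ln(98) ≈ 0.2181

Elasticity = (dY/dX) · (X/Y)

dY/dX = 12/X
At X = 98: dY/dX = 6/49, Y = 12·ln(98)

Elasticity = (6/49) · (98 / (12·ln(98))) = 1/ln(98) ≈ 0.2181

Interpretation: for a small percentage change in X, the percentage change in Y is approximately 0.22 times as large.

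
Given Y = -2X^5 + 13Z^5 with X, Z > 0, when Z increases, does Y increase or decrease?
Y increases

Taking the partial derivative:
∂Y/∂Z = 65Z^4

∂Y/∂Z = 65Z^4 > 0 (assuming positive values)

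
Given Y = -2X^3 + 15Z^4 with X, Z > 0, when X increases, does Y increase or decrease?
Y decreases

Taking the partial derivative:
∂Y/∂X = -6X^2

∂Y/∂X = -6X^2 < 0 (assuming positive values)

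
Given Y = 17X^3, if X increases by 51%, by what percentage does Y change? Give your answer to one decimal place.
244.3%

For Y = 17X^3:
If X → X(1 + 0.51)
Then Y → Y · (1 + 0.51)^3
     ≈ Y · 3.4430

Percentage change = ((1 + 0.51)^3 − 1) × 100% ≈ 244.3%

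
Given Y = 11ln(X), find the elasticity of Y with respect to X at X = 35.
Elasticity = 1/ln(35) ≈ 0.2813

Elasticity = (dY/dX) · (X/Y)

dY/dX = 11/X
At X = 35: dY/dX = 11/35, Y = 11·ln(35)

Elasticity = (11/35) · (35 / (11·ln(35))) = 1/ln(35) ≈ 0.2813

Interpretation: for a small percentage change in X, the percentage change in Y is approximately 0.28 times as large.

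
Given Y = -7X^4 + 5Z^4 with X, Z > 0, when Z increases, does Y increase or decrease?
Y increases

Taking the partial derivative:
∂Y/∂Z = 20Z^3

∂Y/∂Z = 20Z^3 > 0 (assuming positive values)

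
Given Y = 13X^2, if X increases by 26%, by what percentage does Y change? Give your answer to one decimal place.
58.8%

For Y = 13X^2:
If X → X(1 + 0.26)
Then Y → Y · (1 + 0.26)^2
     = Y · 1.5876

Percentage change = ((1 + 0.26)^2 − 1) × 100% ≈ 58.8%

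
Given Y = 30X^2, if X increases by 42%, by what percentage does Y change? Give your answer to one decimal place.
101.6%

For Y = 30X^2:
If X → X(1 + 0.42)
Then Y → Y · (1 + 0.42)^2
     = Y · 2.0164

Percentage change = ((1 + 0.42)^2 − 1) × 100% ≈ 101.6%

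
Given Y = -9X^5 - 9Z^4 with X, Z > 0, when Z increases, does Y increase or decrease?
Y decreases

Taking the partial derivative:
∂Y/∂Z = -36Z^3

∂Y/∂Z = -36Z^3 < 0 (assuming positive values)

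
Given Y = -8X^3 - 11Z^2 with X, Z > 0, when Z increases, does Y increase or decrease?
Y decreases

Taking the partial derivative:
∂Y/∂Z = -22Z

∂Y/∂Z = -22Z < 0 (assuming positive values)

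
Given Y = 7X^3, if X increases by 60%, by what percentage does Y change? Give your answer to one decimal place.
309.6%

For Y = 7X^3:
If X → X(1 + 0.6)
Then Y → Y · (1 + 0.6)^3
     = Y · 4.0960

Percentage change = ((1 + 0.6)^3 − 1) × 100% = 309.6%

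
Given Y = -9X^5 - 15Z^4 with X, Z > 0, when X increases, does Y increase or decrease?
Y decreases

Taking the partial derivative:
∂Y/∂X = -45X^4

∂Y/∂X = -45X^4 < 0 (assuming positive values)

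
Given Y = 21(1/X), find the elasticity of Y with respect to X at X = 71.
Elasticity = -1

Elasticity = (dY/dX) · (X/Y)

dY/dX = -21/X²
At X = 71: dY/dX = -21/5041, Y = 21/71

Elasticity = (-21/5041) · (71 / (21/71)) = -1

Interpretation: for a small percentage change in X, the percentage change in Y is approximately -1.00 times as large.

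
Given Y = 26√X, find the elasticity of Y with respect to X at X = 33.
Elasticity = 1/2

Elasticity = (dY/dX) · (X/Y)

dY/dX = 13/√X
At X = 33: dY/dX = 13·√33/33, Y = 26·√33

Elasticity = (13·√33/33) · (33 / (26·√33)) = 1/2

Interpretation: for a small percentage change in X, the percentage change in Y is approximately 0.50 times as large.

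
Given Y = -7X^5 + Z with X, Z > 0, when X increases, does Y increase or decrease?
Y decreases

Taking the partial derivative:
∂Y/∂X = -35X^4

∂Y/∂X = -35X^4 < 0 (assuming positive values)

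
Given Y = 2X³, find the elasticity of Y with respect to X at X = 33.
Elasticity = 3

Elasticity = (dY/dX) · (X/Y)

dY/dX = 6·X²
At X = 33: dY/dX = 6534, Y = 71874

Elasticity = 6534 · (33 / 71874) = 3

Interpretation: for a small percentage change in X, the percentage change in Y is approximately 3.00 times as large.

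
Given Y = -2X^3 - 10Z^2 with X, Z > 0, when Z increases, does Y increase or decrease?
Y decreases

Taking the partial derivative:
∂Y/∂Z = -20Z

∂Y/∂Z = -20Z < 0 (assuming positive values)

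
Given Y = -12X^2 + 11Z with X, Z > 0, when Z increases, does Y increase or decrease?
Y increases

Taking the partial derivative:
∂Y/∂Z = 11

∂Y/∂Z = 11 > 0 (assuming positive values)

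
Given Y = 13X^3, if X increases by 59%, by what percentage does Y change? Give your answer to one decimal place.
302.0%

For Y = 13X^3:
If X → X(1 + 0.59)
Then Y → Y · (1 + 0.59)^3
     ≈ Y · 4.0197

Percentage change = ((1 + 0.59)^3 − 1) × 100% ≈ 302.0%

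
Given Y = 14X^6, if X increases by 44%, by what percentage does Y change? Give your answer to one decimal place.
791.6%

For Y = 14X^6:
If X → X(1 + 0.44)
Then Y → Y · (1 + 0.44)^6
     ≈ Y · 8.9161

Percentage change = ((1 + 0.44)^6 − 1) × 100% ≈ 791.6%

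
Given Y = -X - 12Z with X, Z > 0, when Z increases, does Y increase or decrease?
Y decreases

Taking the partial derivative:
∂Y/∂Z = -12

∂Y/∂Z = -12 < 0 (assuming positive values)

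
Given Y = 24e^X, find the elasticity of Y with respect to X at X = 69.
Elasticity = 69

Elasticity = (dY/dX) · (X/Y)

dY/dX = 24·e^X
At X = 69: dY/dX = 24·e^69, Y = 24·e^69

Elasticity = (24·e^69) · (69 / (24·e^69)) = 69

Interpretation: for a small percentage change in X, the percentage change in Y is approximately 69.00 times as large.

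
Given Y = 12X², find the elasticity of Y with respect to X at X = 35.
Elasticity = 2

Elasticity = (dY/dX) · (X/Y)

dY/dX = 24·X
At X = 35: dY/dX = 840, Y = 14700

Elasticity = 840 · (35 / 14700) = 2

Interpretation: for a small percentage change in X, the percentage change in Y is approximately 2.00 times as large.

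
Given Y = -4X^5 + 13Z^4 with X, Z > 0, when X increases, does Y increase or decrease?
Y decreases

Taking the partial derivative:
∂Y/∂X = -20X^4

∂Y/∂X = -20X^4 < 0 (assuming positive values)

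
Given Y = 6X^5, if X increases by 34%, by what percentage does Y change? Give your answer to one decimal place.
332.0%

For Y = 6X^5:
If X → X(1 + 0.34)
Then Y → Y · (1 + 0.34)^5
     ≈ Y · 4.3204

Percentage change = ((1 + 0.34)^5 − 1) × 100% ≈ 332.0%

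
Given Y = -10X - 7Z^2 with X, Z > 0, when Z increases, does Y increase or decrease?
Y decreases

Taking the partial derivative:
∂Y/∂Z = -14Z

∂Y/∂Z = -14Z < 0 (assuming positive values)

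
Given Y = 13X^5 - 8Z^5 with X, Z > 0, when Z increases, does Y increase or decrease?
Y decreases

Taking the partial derivative:
∂Y/∂Z = -40Z^4

∂Y/∂Z = -40Z^4 < 0 (assuming positive values)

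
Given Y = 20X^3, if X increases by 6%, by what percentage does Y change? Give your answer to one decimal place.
19.1%

For Y = 20X^3:
If X → X(1 + 0.06)
Then Y → Y · (1 + 0.06)^3
     ≈ Y · 1.1910

Percentage change = ((1 + 0.06)^3 − 1) × 100% ≈ 19.1%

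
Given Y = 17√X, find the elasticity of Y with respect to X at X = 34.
Elasticity = 1/2

Elasticity = (dY/dX) · (X/Y)

dY/dX = 17/(2·√X)
At X = 34: dY/dX = √34/4, Y = 17·√34

Elasticity = (√34/4) · (34 / (17·√34)) = 1/2

Interpretation: for a small percentage change in X, the percentage change in Y is approximately 0.50 times as large.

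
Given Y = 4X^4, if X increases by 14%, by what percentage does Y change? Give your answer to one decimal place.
68.9%

For Y = 4X^4:
If X → X(1 + 0.14)
Then Y → Y · (1 + 0.14)^4
     ≈ Y · 1.6890

Percentage change = ((1 + 0.14)^4 − 1) × 100% ≈ 68.9%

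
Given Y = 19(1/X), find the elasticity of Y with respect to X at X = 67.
Elasticity = -1

Elasticity = (dY/dX) · (X/Y)

dY/dX = -19/X²
At X = 67: dY/dX = -19/4489, Y = 19/67

Elasticity = (-19/4489) · (67 / (19/67)) = -1

Interpretation: for a small percentage change in X, the percentage change in Y is approximately -1.00 times as large.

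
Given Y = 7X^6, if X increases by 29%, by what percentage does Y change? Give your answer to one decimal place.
360.8%

For Y = 7X^6:
If X → X(1 + 0.29)
Then Y → Y · (1 + 0.29)^6
     ≈ Y · 4.6083

Percentage change = ((1 + 0.29)^6 − 1) × 100% ≈ 360.8%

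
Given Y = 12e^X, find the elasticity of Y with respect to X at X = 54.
Elasticity = 54

Elasticity = (dY/dX) · (X/Y)

dY/dX = 12·e^X
At X = 54: dY/dX = 12·e^54, Y = 12·e^54

Elasticity = (12·e^54) · (54 / (12·e^54)) = 54

Interpretation: for a small percentage change in X, the percentage change in Y is approximately 54.00 times as large.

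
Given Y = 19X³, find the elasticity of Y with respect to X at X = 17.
Elasticity = 3

Elasticity = (dY/dX) · (X/Y)

dY/dX = 57·X²
At X = 17: dY/dX = 16473, Y = 93347

Elasticity = 16473 · (17 / 93347) = 3

Interpretation: for a small percentage change in X, the percentage change in Y is approximately 3.00 times as large.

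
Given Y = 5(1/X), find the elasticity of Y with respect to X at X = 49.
Elasticity = -1

Elasticity = (dY/dX) · (X/Y)

dY/dX = -5/X²
At X = 49: dY/dX = -5/2401, Y = 5/49

Elasticity = (-5/2401) · (49 / (5/49)) = -1

Interpretation: for a small percentage change in X, the percentage change in Y is approximately -1.00 times as large.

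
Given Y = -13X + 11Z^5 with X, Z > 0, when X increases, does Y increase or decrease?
Y decreases

Taking the partial derivative:
∂Y/∂X = -13

∂Y/∂X = -13 < 0 (assuming positive values)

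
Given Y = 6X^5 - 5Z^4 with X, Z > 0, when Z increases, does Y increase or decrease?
Y decreases

Taking the partial derivative:
∂Y/∂Z = -20Z^3

∂Y/∂Z = -20Z^3 < 0 (assuming positive values)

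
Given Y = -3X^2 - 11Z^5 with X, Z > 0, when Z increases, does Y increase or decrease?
Y decreases

Taking the partial derivative:
∂Y/∂Z = -55Z^4

∂Y/∂Z = -55Z^4 < 0 (assuming positive values)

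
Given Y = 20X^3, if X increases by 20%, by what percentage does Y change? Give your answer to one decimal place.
72.8%

For Y = 20X^3:
If X → X(1 + 0.2)
Then Y → Y · (1 + 0.2)^3
     = Y · 1.7280

Percentage change = ((1 + 0.2)^3 − 1) × 100% = 72.8%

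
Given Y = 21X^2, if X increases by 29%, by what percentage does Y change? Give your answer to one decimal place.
66.4%

For Y = 21X^2:
If X → X(1 + 0.29)
Then Y → Y · (1 + 0.29)^2
     = Y · 1.6641

Percentage change = ((1 + 0.29)^2 − 1) × 100% ≈ 66.4%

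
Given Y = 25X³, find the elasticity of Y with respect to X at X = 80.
Elasticity = 3

Elasticity = (dY/dX) · (X/Y)

dY/dX = 75·X²
At X = 80: dY/dX = 480000, Y = 12800000

Elasticity = 480000 · (80 / 12800000) = 3

Interpretation: for a small percentage change in X, the percentage change in Y is approximately 3.00 times as large.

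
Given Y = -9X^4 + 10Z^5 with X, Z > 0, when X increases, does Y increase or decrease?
Y decreases

Taking the partial derivative:
∂Y/∂X = -36X^3

∂Y/∂X = -36X^3 < 0 (assuming positive values)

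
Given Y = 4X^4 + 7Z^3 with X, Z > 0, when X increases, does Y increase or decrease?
Y increases

Taking the partial derivative:
∂Y/∂X = 16X^3

∂Y/∂X = 16X^3 > 0 (assuming positive values)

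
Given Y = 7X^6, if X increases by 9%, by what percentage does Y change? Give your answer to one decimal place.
67.7%

For Y = 7X^6:
If X → X(1 + 0.09)
Then Y → Y · (1 + 0.09)^6
     ≈ Y · 1.6771

Percentage change = ((1 + 0.09)^6 − 1) × 100% ≈ 67.7%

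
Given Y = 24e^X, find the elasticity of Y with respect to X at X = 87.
Elasticity = 87

Elasticity = (dY/dX) · (X/Y)

dY/dX = 24·e^X
At X = 87: dY/dX = 24·e^87, Y = 24·e^87

Elasticity = (24·e^87) · (87 / (24·e^87)) = 87

Interpretation: for a small percentage change in X, the percentage change in Y is approximately 87.00 times as large.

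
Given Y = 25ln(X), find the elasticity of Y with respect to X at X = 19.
Elasticity = 1/ln(19) ≈ 0.3396

Elasticity = (dY/dX) · (X/Y)

dY/dX = 25/X
At X = 19: dY/dX = 25/19, Y = 25·ln(19)

Elasticity = (25/19) · (19 / (25·ln(19))) = 1/ln(19) ≈ 0.3396

Interpretation: for a small percentage change in X, the percentage change in Y is approximately 0.34 times as large.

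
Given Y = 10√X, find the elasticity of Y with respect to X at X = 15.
Elasticity = 1/2

Elasticity = (dY/dX) · (X/Y)

dY/dX = 5/√X
At X = 15: dY/dX = √15/3, Y = 10·√15

Elasticity = (√15/3) · (15 / (10·√15)) = 1/2

Interpretation: for a small percentage change in X, the percentage change in Y is approximately 0.50 times as large.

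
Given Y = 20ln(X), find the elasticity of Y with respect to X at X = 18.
Elasticity = 1/ln(18) ≈ 0.3460

Elasticity = (dY/dX) · (X/Y)

dY/dX = 20/X
At X = 18: dY/dX = 10/9, Y = 20·ln(18)

Elasticity = (10/9) · (18 / (20·ln(18))) = 1/ln(18) ≈ 0.3460

Interpretation: for a small percentage change in X, the percentage change in Y is approximately 0.35 times as large.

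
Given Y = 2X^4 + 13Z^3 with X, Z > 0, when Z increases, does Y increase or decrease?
Y increases

Taking the partial derivative:
∂Y/∂Z = 39Z^2

∂Y/∂Z = 39Z^2 > 0 (assuming positive values)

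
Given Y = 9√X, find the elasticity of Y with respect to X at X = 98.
Elasticity = 1/2

Elasticity = (dY/dX) · (X/Y)

dY/dX = 9/(2·√X)
At X = 98: dY/dX = 9·√2/28, Y = 63·√2

Elasticity = (9·√2/28) · (98 / (63·√2)) = 1/2

Interpretation: for a small percentage change in X, the percentage change in Y is approximately 0.50 times as large.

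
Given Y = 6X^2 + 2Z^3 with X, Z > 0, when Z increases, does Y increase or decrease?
Y increases

Taking the partial derivative:
∂Y/∂Z = 6Z^2

∂Y/∂Z = 6Z^2 > 0 (assuming positive values)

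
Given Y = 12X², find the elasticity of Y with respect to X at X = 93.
Elasticity = 2

Elasticity = (dY/dX) · (X/Y)

dY/dX = 24·X
At X = 93: dY/dX = 2232, Y = 103788

Elasticity = 2232 · (93 / 103788) = 2

Interpretation: for a small percentage change in X, the percentage change in Y is approximately 2.00 times as large.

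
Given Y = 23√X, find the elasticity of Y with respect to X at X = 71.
Elasticity = 1/2

Elasticity = (dY/dX) · (X/Y)

dY/dX = 23/(2·√X)
At X = 71: dY/dX = 23·√71/142, Y = 23·√71

Elasticity = (23·√71/142) · (71 / (23·√71)) = 1/2

Interpretation: for a small percentage change in X, the percentage change in Y is approximately 0.50 times as large.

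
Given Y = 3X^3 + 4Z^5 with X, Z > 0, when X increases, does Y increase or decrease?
Y increases

Taking the partial derivative:
∂Y/∂X = 9X^2

∂Y/∂X = 9X^2 > 0 (assuming positive values)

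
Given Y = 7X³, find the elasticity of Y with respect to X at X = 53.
Elasticity = 3

Elasticity = (dY/dX) · (X/Y)

dY/dX = 21·X²
At X = 53: dY/dX = 58989, Y = 1042139

Elasticity = 58989 · (53 / 1042139) = 3

Interpretation: for a small percentage change in X, the percentage change in Y is approximately 3.00 times as large.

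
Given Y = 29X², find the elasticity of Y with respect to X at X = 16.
Elasticity = 2

Elasticity = (dY/dX) · (X/Y)

dY/dX = 58·X
At X = 16: dY/dX = 928, Y = 7424

Elasticity = 928 · (16 / 7424) = 2

Interpretation: for a small percentage change in X, the percentage change in Y is approximately 2.00 times as large.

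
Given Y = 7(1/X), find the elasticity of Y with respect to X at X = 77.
Elasticity = -1

Elasticity = (dY/dX) · (X/Y)

dY/dX = -7/X²
At X = 77: dY/dX = -1/847, Y = 1/11

Elasticity = (-1/847) · (77 / (1/11)) = -1

Interpretation: for a small percentage change in X, the percentage change in Y is approximately -1.00 times as large.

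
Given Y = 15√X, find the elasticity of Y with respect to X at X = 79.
Elasticity = 1/2

Elasticity = (dY/dX) · (X/Y)

dY/dX = 15/(2·√X)
At X = 79: dY/dX = 15·√79/158, Y = 15·√79

Elasticity = (15·√79/158) · (79 / (15·√79)) = 1/2

Interpretation: for a small percentage change in X, the percentage change in Y is approximately 0.50 times as large.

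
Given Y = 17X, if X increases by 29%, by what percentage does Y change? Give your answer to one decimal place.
29.0%

For Y = 17X:
If X → X(1 + 0.29)
Then Y → Y · (1 + 0.29)^1
     = Y · 1.2900

Percentage change = ((1 + 0.29)^1 − 1) × 100% = 29.0%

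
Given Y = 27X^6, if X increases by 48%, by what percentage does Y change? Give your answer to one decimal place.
950.9%

For Y = 27X^6:
If X → X(1 + 0.48)
Then Y → Y · (1 + 0.48)^6
     ≈ Y · 10.5092

Percentage change = ((1 + 0.48)^6 − 1) × 100% ≈ 950.9%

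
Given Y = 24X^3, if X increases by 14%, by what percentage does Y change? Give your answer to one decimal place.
48.2%

For Y = 24X^3:
If X → X(1 + 0.14)
Then Y → Y · (1 + 0.14)^3
     ≈ Y · 1.4815

Percentage change = ((1 + 0.14)^3 − 1) × 100% ≈ 48.2%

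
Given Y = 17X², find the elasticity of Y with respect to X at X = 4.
Elasticity = 2

Elasticity = (dY/dX) · (X/Y)

dY/dX = 34·X
At X = 4: dY/dX = 136, Y = 272

Elasticity = 136 · (4 / 272) = 2

Interpretation: for a small percentage change in X, the percentage change in Y is approximately 2.00 times as large.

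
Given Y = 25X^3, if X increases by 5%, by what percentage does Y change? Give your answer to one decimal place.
15.8%

For Y = 25X^3:
If X → X(1 + 0.05)
Then Y → Y · (1 + 0.05)^3
     ≈ Y · 1.1576

Percentage change = ((1 + 0.05)^3 − 1) × 100% ≈ 15.8%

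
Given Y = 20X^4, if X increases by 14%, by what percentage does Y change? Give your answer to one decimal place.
68.9%

For Y = 20X^4:
If X → X(1 + 0.14)
Then Y → Y · (1 + 0.14)^4
     ≈ Y · 1.6890

Percentage change = ((1 + 0.14)^4 − 1) × 100% ≈ 68.9%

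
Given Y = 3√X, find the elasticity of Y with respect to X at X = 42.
Elasticity = 1/2

Elasticity = (dY/dX) · (X/Y)

dY/dX = 3/(2·√X)
At X = 42: dY/dX = √42/28, Y = 3·√42

Elasticity = (√42/28) · (42 / (3·√42)) = 1/2

Interpretation: for a small percentage change in X, the percentage change in Y is approximately 0.50 times as large.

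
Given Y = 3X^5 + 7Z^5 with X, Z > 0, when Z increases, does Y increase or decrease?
Y increases

Taking the partial derivative:
∂Y/∂Z = 35Z^4

∂Y/∂Z = 35Z^4 > 0 (assuming positive values)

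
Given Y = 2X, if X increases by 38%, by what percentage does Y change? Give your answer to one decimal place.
38.0%

For Y = 2X:
If X → X(1 + 0.38)
Then Y → Y · (1 + 0.38)^1
     = Y · 1.3800

Percentage change = ((1 + 0.38)^1 − 1) × 100% = 38.0%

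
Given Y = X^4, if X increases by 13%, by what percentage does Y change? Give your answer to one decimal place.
63.0%

For Y = X^4:
If X → X(1 + 0.13)
Then Y → Y · (1 + 0.13)^4
     ≈ Y · 1.6305

Percentage change = ((1 + 0.13)^4 − 1) × 100% ≈ 63.0%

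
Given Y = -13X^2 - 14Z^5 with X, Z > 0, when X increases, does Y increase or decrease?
Y decreases

Taking the partial derivative:
∂Y/∂X = -26X

∂Y/∂X = -26X < 0 (assuming positive values)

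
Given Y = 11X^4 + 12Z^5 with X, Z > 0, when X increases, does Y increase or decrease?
Y increases

Taking the partial derivative:
∂Y/∂X = 44X^3

∂Y/∂X = 44X^3 > 0 (assuming positive values)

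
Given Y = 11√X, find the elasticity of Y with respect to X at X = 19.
Elasticity = 1/2

Elasticity = (dY/dX) · (X/Y)

dY/dX = 11/(2·√X)
At X = 19: dY/dX = 11·√19/38, Y = 11·√19

Elasticity = (11·√19/38) · (19 / (11·√19)) = 1/2

Interpretation: for a small percentage change in X, the percentage change in Y is approximately 0.50 times as large.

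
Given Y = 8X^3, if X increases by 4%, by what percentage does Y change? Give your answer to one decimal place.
12.5%

For Y = 8X^3:
If X → X(1 + 0.04)
Then Y → Y · (1 + 0.04)^3
     ≈ Y · 1.1249

Percentage change = ((1 + 0.04)^3 − 1) × 100% ≈ 12.5%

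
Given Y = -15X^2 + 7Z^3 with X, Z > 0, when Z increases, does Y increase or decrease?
Y increases

Taking the partial derivative:
∂Y/∂Z = 21Z^2

∂Y/∂Z = 21Z^2 > 0 (assuming positive values)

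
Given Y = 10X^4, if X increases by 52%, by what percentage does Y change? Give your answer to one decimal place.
433.8%

For Y = 10X^4:
If X → X(1 + 0.52)
Then Y → Y · (1 + 0.52)^4
     ≈ Y · 5.3379

Percentage change = ((1 + 0.52)^4 − 1) × 100% ≈ 433.8%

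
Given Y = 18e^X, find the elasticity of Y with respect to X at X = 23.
Elasticity = 23

Elasticity = (dY/dX) · (X/Y)

dY/dX = 18·e^X
At X = 23: dY/dX = 18·e^23, Y = 18·e^23

Elasticity = (18·e^23) · (23 / (18·e^23)) = 23

Interpretation: for a small percentage change in X, the percentage change in Y is approximately 23.00 times as large.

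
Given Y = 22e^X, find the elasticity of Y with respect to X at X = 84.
Elasticity = 84

Elasticity = (dY/dX) · (X/Y)

dY/dX = 22·e^X
At X = 84: dY/dX = 22·e^84, Y = 22·e^84

Elasticity = (22·e^84) · (84 / (22·e^84)) = 84

Interpretation: for a small percentage change in X, the percentage change in Y is approximately 84.00 times as large.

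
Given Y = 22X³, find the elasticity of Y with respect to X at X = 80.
Elasticity = 3

Elasticity = (dY/dX) · (X/Y)

dY/dX = 66·X²
At X = 80: dY/dX = 422400, Y = 11264000

Elasticity = 422400 · (80 / 11264000) = 3

Interpretation: for a small percentage change in X, the percentage change in Y is approximately 3.00 times as large.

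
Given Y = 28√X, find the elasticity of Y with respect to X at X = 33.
Elasticity = 1/2

Elasticity = (dY/dX) · (X/Y)

dY/dX = 14/√X
At X = 33: dY/dX = 14·√33/33, Y = 28·√33

Elasticity = (14·√33/33) · (33 / (28·√33)) = 1/2

Interpretation: for a small percentage change in X, the percentage change in Y is approximately 0.50 times as large.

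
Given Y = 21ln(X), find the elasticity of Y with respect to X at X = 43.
Elasticity = 1/ln(43) ≈ 0.2659

Elasticity = (dY/dX) · (X/Y)

dY/dX = 21/X
At X = 43: dY/dX = 21/43, Y = 21·ln(43)

Elasticity = (21/43) · (43 / (21·ln(43))) = 1/ln(43) ≈ 0.2659

Interpretation: for a small percentage change in X, the percentage change in Y is approximately 0.27 times as large.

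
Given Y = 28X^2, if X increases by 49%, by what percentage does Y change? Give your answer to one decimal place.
122.0%

For Y = 28X^2:
If X → X(1 + 0.49)
Then Y → Y · (1 + 0.49)^2
     = Y · 2.2201

Percentage change = ((1 + 0.49)^2 − 1) × 100% ≈ 122.0%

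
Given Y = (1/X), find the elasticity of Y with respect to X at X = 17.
Elasticity = -1

Elasticity = (dY/dX) · (X/Y)

dY/dX = -1/X²
At X = 17: dY/dX = -1/289, Y = 1/17

Elasticity = (-1/289) · (17 / (1/17)) = -1

Interpretation: for a small percentage change in X, the percentage change in Y is approximately -1.00 times as large.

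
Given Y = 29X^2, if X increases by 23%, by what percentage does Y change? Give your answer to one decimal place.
51.3%

For Y = 29X^2:
If X → X(1 + 0.23)
Then Y → Y · (1 + 0.23)^2
     = Y · 1.5129

Percentage change = ((1 + 0.23)^2 − 1) × 100% ≈ 51.3%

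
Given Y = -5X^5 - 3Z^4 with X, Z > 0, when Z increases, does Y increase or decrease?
Y decreases

Taking the partial derivative:
∂Y/∂Z = -12Z^3

∂Y/∂Z = -12Z^3 < 0 (assuming positive values)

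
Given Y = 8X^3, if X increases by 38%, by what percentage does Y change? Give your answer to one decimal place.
162.8%

For Y = 8X^3:
If X → X(1 + 0.38)
Then Y → Y · (1 + 0.38)^3
     ≈ Y · 2.6281

Percentage change = ((1 + 0.38)^3 − 1) × 100% ≈ 162.8%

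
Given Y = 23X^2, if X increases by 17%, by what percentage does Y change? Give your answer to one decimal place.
36.9%

For Y = 23X^2:
If X → X(1 + 0.17)
Then Y → Y · (1 + 0.17)^2
     = Y · 1.3689

Percentage change = ((1 + 0.17)^2 − 1) × 100% ≈ 36.9%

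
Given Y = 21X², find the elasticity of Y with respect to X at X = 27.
Elasticity = 2

Elasticity = (dY/dX) · (X/Y)

dY/dX = 42·X
At X = 27: dY/dX = 1134, Y = 15309

Elasticity = 1134 · (27 / 15309) = 2

Interpretation: for a small percentage change in X, the percentage change in Y is approximately 2.00 times as large.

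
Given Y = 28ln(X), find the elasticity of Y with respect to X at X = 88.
Elasticity = 1/ln(88) ≈ 0.2233

Elasticity = (dY/dX) · (X/Y)

dY/dX = 28/X
At X = 88: dY/dX = 7/22, Y = 28·ln(88)

Elasticity = (7/22) · (88 / (28·ln(88))) = 1/ln(88) ≈ 0.2233

Interpretation: for a small percentage change in X, the percentage change in Y is approximately 0.22 times as large.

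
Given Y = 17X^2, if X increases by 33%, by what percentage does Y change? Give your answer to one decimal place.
76.9%

For Y = 17X^2:
If X → X(1 + 0.33)
Then Y → Y · (1 + 0.33)^2
     = Y · 1.7689

Percentage change = ((1 + 0.33)^2 − 1) × 100% ≈ 76.9%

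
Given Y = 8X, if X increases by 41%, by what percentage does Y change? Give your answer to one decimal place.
41.0%

For Y = 8X:
If X → X(1 + 0.41)
Then Y → Y · (1 + 0.41)^1
     = Y · 1.4100

Percentage change = ((1 + 0.41)^1 − 1) × 100% = 41.0%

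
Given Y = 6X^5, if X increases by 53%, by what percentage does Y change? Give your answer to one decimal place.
738.4%

For Y = 6X^5:
If X → X(1 + 0.53)
Then Y → Y · (1 + 0.53)^5
     ≈ Y · 8.3841

Percentage change = ((1 + 0.53)^5 − 1) × 100% ≈ 738.4%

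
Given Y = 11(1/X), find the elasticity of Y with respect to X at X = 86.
Elasticity = -1

Elasticity = (dY/dX) · (X/Y)

dY/dX = -11/X²
At X = 86: dY/dX = -11/7396, Y = 11/86

Elasticity = (-11/7396) · (86 / (11/86)) = -1

Interpretation: for a small percentage change in X, the percentage change in Y is approximately -1.00 times as large.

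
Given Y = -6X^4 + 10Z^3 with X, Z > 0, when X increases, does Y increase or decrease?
Y decreases

Taking the partial derivative:
∂Y/∂X = -24X^3

∂Y/∂X = -24X^3 < 0 (assuming positive values)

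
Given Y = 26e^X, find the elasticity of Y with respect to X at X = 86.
Elasticity = 86

Elasticity = (dY/dX) · (X/Y)

dY/dX = 26·e^X
At X = 86: dY/dX = 26·e^86, Y = 26·e^86

Elasticity = (26·e^86) · (86 / (26·e^86)) = 86

Interpretation: for a small percentage change in X, the percentage change in Y is approximately 86.00 times as large.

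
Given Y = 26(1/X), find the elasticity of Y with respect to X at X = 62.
Elasticity = -1

Elasticity = (dY/dX) · (X/Y)

dY/dX = -26/X²
At X = 62: dY/dX = -13/1922, Y = 13/31

Elasticity = (-13/1922) · (62 / (13/31)) = -1

Interpretation: for a small percentage change in X, the percentage change in Y is approximately -1.00 times as large.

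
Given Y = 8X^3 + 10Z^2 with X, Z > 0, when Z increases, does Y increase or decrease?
Y increases

Taking the partial derivative:
∂Y/∂Z = 20Z

∂Y/∂Z = 20Z > 0 (assuming positive values)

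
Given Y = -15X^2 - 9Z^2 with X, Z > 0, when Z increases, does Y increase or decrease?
Y decreases

Taking the partial derivative:
∂Y/∂Z = -18Z

∂Y/∂Z = -18Z < 0 (assuming positive values)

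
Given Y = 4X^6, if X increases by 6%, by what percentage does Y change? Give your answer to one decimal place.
41.9%

For Y = 4X^6:
If X → X(1 + 0.06)
Then Y → Y · (1 + 0.06)^6
     ≈ Y · 1.4185

Percentage change = ((1 + 0.06)^6 − 1) × 100% ≈ 41.9%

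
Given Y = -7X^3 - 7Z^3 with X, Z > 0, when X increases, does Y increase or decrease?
Y decreases

Taking the partial derivative:
∂Y/∂X = -21X^2

∂Y/∂X = -21X^2 < 0 (assuming positive values)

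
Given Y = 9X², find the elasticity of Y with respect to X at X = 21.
Elasticity = 2

Elasticity = (dY/dX) · (X/Y)

dY/dX = 18·X
At X = 21: dY/dX = 378, Y = 3969

Elasticity = 378 · (21 / 3969) = 2

Interpretation: for a small percentage change in X, the percentage change in Y is approximately 2.00 times as large.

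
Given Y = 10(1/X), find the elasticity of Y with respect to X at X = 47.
Elasticity = -1

Elasticity = (dY/dX) · (X/Y)

dY/dX = -10/X²
At X = 47: dY/dX = -10/2209, Y = 10/47

Elasticity = (-10/2209) · (47 / (10/47)) = -1

Interpretation: for a small percentage change in X, the percentage change in Y is approximately -1.00 times as large.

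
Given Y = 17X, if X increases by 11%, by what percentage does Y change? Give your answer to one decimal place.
11.0%

For Y = 17X:
If X → X(1 + 0.11)
Then Y → Y · (1 + 0.11)^1
     = Y · 1.1100

Percentage change = ((1 + 0.11)^1 − 1) × 100% = 11.0%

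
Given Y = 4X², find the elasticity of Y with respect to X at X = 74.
Elasticity = 2

Elasticity = (dY/dX) · (X/Y)

dY/dX = 8·X
At X = 74: dY/dX = 592, Y = 21904

Elasticity = 592 · (74 / 21904) = 2

Interpretation: for a small percentage change in X, the percentage change in Y is approximately 2.00 times as large.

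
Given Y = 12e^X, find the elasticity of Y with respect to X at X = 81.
Elasticity = 81

Elasticity = (dY/dX) · (X/Y)

dY/dX = 12·e^X
At X = 81: dY/dX = 12·e^81, Y = 12·e^81

Elasticity = (12·e^81) · (81 / (12·e^81)) = 81

Interpretation: for a small percentage change in X, the percentage change in Y is approximately 81.00 times as large.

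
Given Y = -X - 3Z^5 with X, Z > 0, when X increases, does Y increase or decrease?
Y decreases

Taking the partial derivative:
∂Y/∂X = -1

∂Y/∂X = -1 < 0 (assuming positive values)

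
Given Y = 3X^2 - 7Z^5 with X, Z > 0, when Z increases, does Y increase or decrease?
Y decreases

Taking the partial derivative:
∂Y/∂Z = -35Z^4

∂Y/∂Z = -35Z^4 < 0 (assuming positive values)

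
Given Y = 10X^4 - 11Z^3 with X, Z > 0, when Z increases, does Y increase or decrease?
Y decreases

Taking the partial derivative:
∂Y/∂Z = -33Z^2

∂Y/∂Z = -33Z^2 < 0 (assuming positive values)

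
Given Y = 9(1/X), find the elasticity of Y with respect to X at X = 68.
Elasticity = -1

Elasticity = (dY/dX) · (X/Y)

dY/dX = -9/X²
At X = 68: dY/dX = -9/4624, Y = 9/68

Elasticity = (-9/4624) · (68 / (9/68)) = -1

Interpretation: for a small percentage change in X, the percentage change in Y is approximately -1.00 times as large.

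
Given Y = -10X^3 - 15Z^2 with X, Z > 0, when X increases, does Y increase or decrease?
Y decreases

Taking the partial derivative:
∂Y/∂X = -30X^2

∂Y/∂X = -30X^2 < 0 (assuming positive values)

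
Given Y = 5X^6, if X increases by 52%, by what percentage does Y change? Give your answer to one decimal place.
1133.3%

For Y = 5X^6:
If X → X(1 + 0.52)
Then Y → Y · (1 + 0.52)^6
     ≈ Y · 12.3328

Percentage change = ((1 + 0.52)^6 − 1) × 100% ≈ 1133.3%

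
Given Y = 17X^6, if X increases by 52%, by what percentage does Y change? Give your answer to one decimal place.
1133.3%

For Y = 17X^6:
If X → X(1 + 0.52)
Then Y → Y · (1 + 0.52)^6
     ≈ Y · 12.3328

Percentage change = ((1 + 0.52)^6 − 1) × 100% ≈ 1133.3%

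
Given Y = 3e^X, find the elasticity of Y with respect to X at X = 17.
Elasticity = 17

Elasticity = (dY/dX) · (X/Y)

dY/dX = 3·e^X
At X = 17: dY/dX = 3·e^17, Y = 3·e^17

Elasticity = (3·e^17) · (17 / (3·e^17)) = 17

Interpretation: for a small percentage change in X, the percentage change in Y is approximately 17.00 times as large.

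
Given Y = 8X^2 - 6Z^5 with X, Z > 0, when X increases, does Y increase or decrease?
Y increases

Taking the partial derivative:
∂Y/∂X = 16X

∂Y/∂X = 16X > 0 (assuming positive values)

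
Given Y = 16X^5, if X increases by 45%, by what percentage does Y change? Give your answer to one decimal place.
541.0%

For Y = 16X^5:
If X → X(1 + 0.45)
Then Y → Y · (1 + 0.45)^5
     ≈ Y · 6.4097

Percentage change = ((1 + 0.45)^5 − 1) × 100% ≈ 541.0%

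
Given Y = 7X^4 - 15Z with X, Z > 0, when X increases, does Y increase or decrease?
Y increases

Taking the partial derivative:
∂Y/∂X = 28X^3

∂Y/∂X = 28X^3 > 0 (assuming positive values)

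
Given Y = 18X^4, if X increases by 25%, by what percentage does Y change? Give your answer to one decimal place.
144.1%

For Y = 18X^4:
If X → X(1 + 0.25)
Then Y → Y · (1 + 0.25)^4
     ≈ Y · 2.4414

Percentage change = ((1 + 0.25)^4 − 1) × 100% ≈ 144.1%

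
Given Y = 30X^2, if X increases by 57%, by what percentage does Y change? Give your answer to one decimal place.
146.5%

For Y = 30X^2:
If X → X(1 + 0.57)
Then Y → Y · (1 + 0.57)^2
     = Y · 2.4649

Percentage change = ((1 + 0.57)^2 − 1) × 100% ≈ 146.5%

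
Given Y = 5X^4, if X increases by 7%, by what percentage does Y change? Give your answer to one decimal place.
31.1%

For Y = 5X^4:
If X → X(1 + 0.07)
Then Y → Y · (1 + 0.07)^4
     ≈ Y · 1.3108

Percentage change = ((1 + 0.07)^4 − 1) × 100% ≈ 31.1%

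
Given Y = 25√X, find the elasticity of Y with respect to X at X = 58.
Elasticity = 1/2

Elasticity = (dY/dX) · (X/Y)

dY/dX = 25/(2·√X)
At X = 58: dY/dX = 25·√58/116, Y = 25·√58

Elasticity = (25·√58/116) · (58 / (25·√58)) = 1/2

Interpretation: for a small percentage change in X, the percentage change in Y is approximately 0.50 times as large.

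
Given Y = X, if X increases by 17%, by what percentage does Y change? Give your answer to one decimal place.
17.0%

For Y = X:
If X → X(1 + 0.17)
Then Y → Y · (1 + 0.17)^1
     = Y · 1.1700

Percentage change = ((1 + 0.17)^1 − 1) × 100% = 17.0%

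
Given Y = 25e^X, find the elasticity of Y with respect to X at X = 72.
Elasticity = 72

Elasticity = (dY/dX) · (X/Y)

dY/dX = 25·e^X
At X = 72: dY/dX = 25·e^72, Y = 25·e^72

Elasticity = (25·e^72) · (72 / (25·e^72)) = 72

Interpretation: for a small percentage change in X, the percentage change in Y is approximately 72.00 times as large.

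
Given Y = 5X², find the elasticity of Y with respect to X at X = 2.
Elasticity = 2

Elasticity = (dY/dX) · (X/Y)

dY/dX = 10·X
At X = 2: dY/dX = 20, Y = 20

Elasticity = 20 · (2 / 20) = 2

Interpretation: for a small percentage change in X, the percentage change in Y is approximately 2.00 times as large.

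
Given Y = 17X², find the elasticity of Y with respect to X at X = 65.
Elasticity = 2

Elasticity = (dY/dX) · (X/Y)

dY/dX = 34·X
At X = 65: dY/dX = 2210, Y = 71825

Elasticity = 2210 · (65 / 71825) = 2

Interpretation: for a small percentage change in X, the percentage change in Y is approximately 2.00 times as large.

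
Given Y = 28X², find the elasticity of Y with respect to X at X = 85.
Elasticity = 2

Elasticity = (dY/dX) · (X/Y)

dY/dX = 56·X
At X = 85: dY/dX = 4760, Y = 202300

Elasticity = 4760 · (85 / 202300) = 2

Interpretation: for a small percentage change in X, the percentage change in Y is approximately 2.00 times as large.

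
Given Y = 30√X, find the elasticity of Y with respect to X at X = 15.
Elasticity = 1/2

Elasticity = (dY/dX) · (X/Y)

dY/dX = 15/√X
At X = 15: dY/dX = √15, Y = 30·√15

Elasticity = (√15) · (15 / (30·√15)) = 1/2

Interpretation: for a small percentage change in X, the percentage change in Y is approximately 0.50 times as large.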